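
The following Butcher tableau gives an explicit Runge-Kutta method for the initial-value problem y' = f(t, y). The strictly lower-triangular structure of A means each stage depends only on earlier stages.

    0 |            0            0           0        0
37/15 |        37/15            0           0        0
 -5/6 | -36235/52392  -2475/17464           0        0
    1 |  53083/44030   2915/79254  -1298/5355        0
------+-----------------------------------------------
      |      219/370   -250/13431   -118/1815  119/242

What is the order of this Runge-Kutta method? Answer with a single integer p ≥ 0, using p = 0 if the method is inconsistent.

4

b = (219/370, -250/13431, -118/1815, 119/242)
c = (0, 37/15, -5/6, 1)
Ac = (0, 0, -165/472, 209/714)
Σ b_i: 219/370·1 + (-250/13431)·1 + (-118/1815)·1 + 119/242·1 = 1 ✓
b·c: (-250/13431)·37/15 + (-118/1815)·(-5/6) + 119/242·1 = 1/2 ✓
b·c²: (-250/13431)·1369/225 + (-118/1815)·25/36 + 119/242·1 = 1/3 ✓
b·Ac: (-118/1815)·(-165/472) + 119/242·209/714 = 1/6 ✓
b·c³: (-250/13431)·50653/3375 + (-118/1815)·(-125/216) + 119/242·1 = 1/4 ✓
b·(c∘Ac): (-118/1815)·275/944 + 119/242·209/714 = 1/8 ✓
b·Ac²: (-118/1815)·(-407/472) + 119/242·33/595 = 1/12 ✓
b·A²c: 119/242·121/1428 = 1/24 ✓; 4 stages ⇒ order 4.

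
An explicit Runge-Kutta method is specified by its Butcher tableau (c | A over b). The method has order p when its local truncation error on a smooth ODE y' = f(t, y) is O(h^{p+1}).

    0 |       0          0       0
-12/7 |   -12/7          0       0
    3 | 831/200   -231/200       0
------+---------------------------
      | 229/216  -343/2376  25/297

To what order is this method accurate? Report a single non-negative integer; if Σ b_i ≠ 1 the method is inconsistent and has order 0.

3

b = (229/216, -343/2376, 25/297)
c = (0, -12/7, 3)
Ac = (0, 0, 99/50)
Σ b_i: 229/216·1 + (-343/2376)·1 + 25/297·1 = 1 ✓
b·c: (-343/2376)·(-12/7) + 25/297·3 = 1/2 ✓
b·c²: (-343/2376)·144/49 + 25/297·9 = 1/3 ✓
b·Ac: 25/297·99/50 = 1/6 ✓; 3 stages ⇒ order 3.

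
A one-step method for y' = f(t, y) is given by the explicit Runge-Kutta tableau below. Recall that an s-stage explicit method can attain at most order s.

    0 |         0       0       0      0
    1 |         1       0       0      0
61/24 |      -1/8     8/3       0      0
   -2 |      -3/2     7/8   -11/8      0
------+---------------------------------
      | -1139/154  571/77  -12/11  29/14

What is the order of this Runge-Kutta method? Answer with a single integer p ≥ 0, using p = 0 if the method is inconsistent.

b = (-1139/154, 571/77, -12/11, 29/14)
c = (0, 1, 61/24, -2)
Ac = (0, 0, 8/3, -503/192)
Σ b_i: (-1139/154)·1 + 571/77·1 + (-12/11)·1 + 29/14·1 = 1 ✓
b·c: 571/77·1 + (-12/11)·61/24 + 29/14·(-2) = 1/2 ✓
b·c²: 571/77·1 + (-12/11)·3721/576 + 29/14·4 = 31985/3696 ≠ 1/3 ⇒ order 2.
b·Ac: (-12/11)·8/3 + 29/14·(-503/192) = -246473/29568 ≠ 1/6

2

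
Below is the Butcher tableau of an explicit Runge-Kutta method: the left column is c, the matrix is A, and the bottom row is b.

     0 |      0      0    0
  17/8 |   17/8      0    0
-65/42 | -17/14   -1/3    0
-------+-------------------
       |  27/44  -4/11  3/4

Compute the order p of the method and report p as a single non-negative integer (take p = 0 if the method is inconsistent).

1

b = (27/44, -4/11, 3/4)
c = (0, 17/8, -65/42)
Ac = (0, 0, -17/24)
Σ b_i: 27/44·1 + (-4/11)·1 + 3/4·1 = 1 ✓
b·c: (-4/11)·17/8 + 3/4·(-65/42) = -1191/616 ≠ 1/2 ⇒ order 1.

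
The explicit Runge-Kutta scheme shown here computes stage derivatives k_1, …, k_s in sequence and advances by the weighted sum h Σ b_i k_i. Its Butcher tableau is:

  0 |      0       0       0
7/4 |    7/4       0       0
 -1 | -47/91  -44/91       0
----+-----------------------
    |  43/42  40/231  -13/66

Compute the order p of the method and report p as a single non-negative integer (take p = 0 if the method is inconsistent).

3

b = (43/42, 40/231, -13/66)
c = (0, 7/4, -1)
Ac = (0, 0, -11/13)
Σ b_i: 43/42·1 + 40/231·1 + (-13/66)·1 = 1 ✓
b·c: 40/231·7/4 + (-13/66)·(-1) = 1/2 ✓
b·c²: 40/231·49/16 + (-13/66)·1 = 1/3 ✓
b·Ac: (-13/66)·(-11/13) = 1/6 ✓; 3 stages ⇒ order 3.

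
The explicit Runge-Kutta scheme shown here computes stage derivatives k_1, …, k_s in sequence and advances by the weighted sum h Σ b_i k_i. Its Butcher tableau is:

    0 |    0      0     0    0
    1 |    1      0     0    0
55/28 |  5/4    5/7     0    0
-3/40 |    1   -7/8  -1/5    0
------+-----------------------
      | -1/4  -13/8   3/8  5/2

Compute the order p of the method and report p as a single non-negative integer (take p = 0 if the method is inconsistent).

b = (-1/4, -13/8, 3/8, 5/2)
c = (0, 1, 55/28, -3/40)
Ac = (0, 0, 5/7, -71/56)
Σ b_i: (-1/4)·1 + (-13/8)·1 + 3/8·1 + 5/2·1 = 1 ✓
b·c: (-13/8)·1 + 3/8·55/28 + 5/2·(-3/40) = -241/224 ≠ 1/2 ⇒ order 1.

1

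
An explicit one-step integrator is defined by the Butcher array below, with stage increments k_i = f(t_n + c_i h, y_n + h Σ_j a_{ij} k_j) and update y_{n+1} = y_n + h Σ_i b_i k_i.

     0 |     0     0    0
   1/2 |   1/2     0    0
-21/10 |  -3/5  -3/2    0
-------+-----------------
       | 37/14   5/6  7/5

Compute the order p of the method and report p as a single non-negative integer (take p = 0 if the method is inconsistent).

0

b = (37/14, 5/6, 7/5)
c = (0, 1/2, -21/10)
Ac = (0, 0, -3/4)
Σ b_i: 37/14·1 + 5/6·1 + 7/5·1 = 512/105 ≠ 1 ⇒ order 0.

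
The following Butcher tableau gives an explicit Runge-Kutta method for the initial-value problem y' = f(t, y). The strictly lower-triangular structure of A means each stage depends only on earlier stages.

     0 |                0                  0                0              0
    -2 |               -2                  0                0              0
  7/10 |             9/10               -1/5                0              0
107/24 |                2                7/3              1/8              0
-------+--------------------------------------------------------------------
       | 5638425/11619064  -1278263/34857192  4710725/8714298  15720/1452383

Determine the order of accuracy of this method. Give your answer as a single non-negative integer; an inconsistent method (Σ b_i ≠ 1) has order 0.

3

b = (5638425/11619064, -1278263/34857192, 4710725/8714298, 15720/1452383)
c = (0, -2, 7/10, 107/24)
Ac = (0, 0, 2/5, -1099/240)
Σ b_i: 5638425/11619064·1 + (-1278263/34857192)·1 + 4710725/8714298·1 + 15720/1452383·1 = 1 ✓
b·c: (-1278263/34857192)·(-2) + 4710725/8714298·7/10 + 15720/1452383·107/24 = 1/2 ✓
b·c²: (-1278263/34857192)·4 + 4710725/8714298·49/100 + 15720/1452383·11449/576 = 1/3 ✓
b·Ac: 4710725/8714298·2/5 + 15720/1452383·(-1099/240) = 1/6 ✓
b·c³: (-1278263/34857192)·(-8) + 4710725/8714298·343/1000 + 15720/1452383·1225043/13824 = 6014722069/4182863040 ≠ 1/4 ⇒ order 3.
b·(c∘Ac): 4710725/8714298·7/25 + 15720/1452383·(-117593/5760) = -1617553/23238128 ≠ 1/8
b·Ac²: 4710725/8714298·(-4/5) + 15720/1452383·22547/2400 = -28824829/87142980 ≠ 1/12
b·A²c: 15720/1452383·1/20 = 786/1452383 ≠ 1/24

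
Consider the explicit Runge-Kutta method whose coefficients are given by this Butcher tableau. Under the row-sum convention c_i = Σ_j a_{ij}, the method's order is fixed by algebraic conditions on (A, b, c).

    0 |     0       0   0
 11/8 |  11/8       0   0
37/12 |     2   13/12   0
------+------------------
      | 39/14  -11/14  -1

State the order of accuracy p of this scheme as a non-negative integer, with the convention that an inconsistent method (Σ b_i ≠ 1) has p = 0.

b = (39/14, -11/14, -1)
c = (0, 11/8, 37/12)
Ac = (0, 0, 143/96)
Σ b_i: 39/14·1 + (-11/14)·1 + (-1)·1 = 1 ✓
b·c: (-11/14)·11/8 + (-1)·37/12 = -1399/336 ≠ 1/2 ⇒ order 1.

1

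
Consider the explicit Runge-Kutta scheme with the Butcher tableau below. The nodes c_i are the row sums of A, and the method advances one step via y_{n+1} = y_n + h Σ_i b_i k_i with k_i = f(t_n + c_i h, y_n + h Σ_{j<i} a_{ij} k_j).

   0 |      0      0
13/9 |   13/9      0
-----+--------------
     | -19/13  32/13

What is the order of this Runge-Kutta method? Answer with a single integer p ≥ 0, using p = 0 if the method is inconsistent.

b = (-19/13, 32/13)
c = (0, 13/9)
Σ b_i: (-19/13)·1 + 32/13·1 = 1 ✓
b·c: 32/13·13/9 = 32/9 ≠ 1/2 ⇒ order 1.

1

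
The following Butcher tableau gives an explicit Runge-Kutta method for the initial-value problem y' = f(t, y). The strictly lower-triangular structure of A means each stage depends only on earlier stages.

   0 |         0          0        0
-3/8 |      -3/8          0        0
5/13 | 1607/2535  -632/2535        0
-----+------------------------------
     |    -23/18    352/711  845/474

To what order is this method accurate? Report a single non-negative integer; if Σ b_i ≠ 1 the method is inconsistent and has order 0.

b = (-23/18, 352/711, 845/474)
c = (0, -3/8, 5/13)
Ac = (0, 0, 79/845)
Σ b_i: (-23/18)·1 + 352/711·1 + 845/474·1 = 1 ✓
b·c: 352/711·(-3/8) + 845/474·5/13 = 1/2 ✓
b·c²: 352/711·9/64 + 845/474·25/169 = 1/3 ✓
b·Ac: 845/474·79/845 = 1/6 ✓; 3 stages ⇒ order 3.

3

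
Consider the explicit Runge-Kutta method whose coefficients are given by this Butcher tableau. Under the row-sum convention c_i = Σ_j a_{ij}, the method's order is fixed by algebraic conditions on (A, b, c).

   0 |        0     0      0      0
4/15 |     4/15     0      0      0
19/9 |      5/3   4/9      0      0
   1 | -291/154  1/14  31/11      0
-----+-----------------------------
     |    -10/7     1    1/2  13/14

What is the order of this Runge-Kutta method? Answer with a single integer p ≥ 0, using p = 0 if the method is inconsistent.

1

b = (-10/7, 1, 1/2, 13/14)
c = (0, 4/15, 19/9, 1)
Ac = (0, 0, 16/135, 20681/3465)
Σ b_i: (-10/7)·1 + 1·1 + 1/2·1 + 13/14·1 = 1 ✓
b·c: 1·4/15 + 1/2·19/9 + 13/14·1 = 709/315 ≠ 1/2 ⇒ order 1.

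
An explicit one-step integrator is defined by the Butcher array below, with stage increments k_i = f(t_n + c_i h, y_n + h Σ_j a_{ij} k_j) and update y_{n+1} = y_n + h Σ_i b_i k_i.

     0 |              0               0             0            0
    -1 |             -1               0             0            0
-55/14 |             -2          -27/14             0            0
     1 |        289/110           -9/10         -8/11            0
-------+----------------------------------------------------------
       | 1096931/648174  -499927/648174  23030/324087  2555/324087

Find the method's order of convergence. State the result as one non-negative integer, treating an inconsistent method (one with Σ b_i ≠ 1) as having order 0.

3

b = (1096931/648174, -499927/648174, 23030/324087, 2555/324087)
c = (0, -1, -55/14, 1)
Ac = (0, 0, 27/14, 263/70)
Σ b_i: 1096931/648174·1 + (-499927/648174)·1 + 23030/324087·1 + 2555/324087·1 = 1 ✓
b·c: (-499927/648174)·(-1) + 23030/324087·(-55/14) + 2555/324087·1 = 1/2 ✓
b·c²: (-499927/648174)·1 + 23030/324087·3025/196 + 2555/324087·1 = 1/3 ✓
b·Ac: 23030/324087·27/14 + 2555/324087·263/70 = 1/6 ✓
b·c³: (-499927/648174)·(-1) + 23030/324087·(-166375/2744) + 2555/324087·1 = -10675869/3024812 ≠ 1/4 ⇒ order 3.
b·(c∘Ac): 23030/324087·(-1485/196) + 2555/324087·263/70 = -164888/324087 ≠ 1/8
b·Ac²: 23030/324087·(-27/14) + 2555/324087·(-5941/490) = -1055503/4537218 ≠ 1/12
b·A²c: 2555/324087·(-108/77) = -13140/1188319 ≠ 1/24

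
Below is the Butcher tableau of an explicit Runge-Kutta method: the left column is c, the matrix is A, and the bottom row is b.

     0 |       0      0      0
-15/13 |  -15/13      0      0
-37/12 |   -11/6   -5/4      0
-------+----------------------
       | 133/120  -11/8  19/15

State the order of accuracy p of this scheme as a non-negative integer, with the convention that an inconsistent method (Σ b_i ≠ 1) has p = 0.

b = (133/120, -11/8, 19/15)
c = (0, -15/13, -37/12)
Ac = (0, 0, 75/52)
Σ b_i: 133/120·1 + (-11/8)·1 + 19/15·1 = 1 ✓
b·c: (-11/8)·(-15/13) + 19/15·(-37/12) = -10853/4680 ≠ 1/2 ⇒ order 1.

1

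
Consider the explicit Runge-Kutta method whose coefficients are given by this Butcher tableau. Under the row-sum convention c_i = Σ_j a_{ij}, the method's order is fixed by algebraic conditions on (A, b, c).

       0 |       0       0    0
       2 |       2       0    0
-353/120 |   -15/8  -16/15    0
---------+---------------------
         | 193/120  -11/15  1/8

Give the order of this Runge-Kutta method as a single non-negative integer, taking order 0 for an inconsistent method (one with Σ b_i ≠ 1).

b = (193/120, -11/15, 1/8)
c = (0, 2, -353/120)
Ac = (0, 0, -32/15)
Σ b_i: 193/120·1 + (-11/15)·1 + 1/8·1 = 1 ✓
b·c: (-11/15)·2 + 1/8·(-353/120) = -587/320 ≠ 1/2 ⇒ order 1.

1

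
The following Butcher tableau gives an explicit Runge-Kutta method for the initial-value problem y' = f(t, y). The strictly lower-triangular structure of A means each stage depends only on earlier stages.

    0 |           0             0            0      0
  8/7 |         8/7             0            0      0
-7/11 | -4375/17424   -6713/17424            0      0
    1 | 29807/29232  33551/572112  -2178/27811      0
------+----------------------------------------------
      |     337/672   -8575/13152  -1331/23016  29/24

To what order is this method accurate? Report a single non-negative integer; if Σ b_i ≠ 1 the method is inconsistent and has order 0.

4

b = (337/672, -8575/13152, -1331/23016, 29/24)
c = (0, 8/7, -7/11, 1)
Ac = (0, 0, -959/2178, 61/522)
Σ b_i: 337/672·1 + (-8575/13152)·1 + (-1331/23016)·1 + 29/24·1 = 1 ✓
b·c: (-8575/13152)·8/7 + (-1331/23016)·(-7/11) + 29/24·1 = 1/2 ✓
b·c²: (-8575/13152)·64/49 + (-1331/23016)·49/121 + 29/24·1 = 1/3 ✓
b·Ac: (-1331/23016)·(-959/2178) + 29/24·61/522 = 1/6 ✓
b·c³: (-8575/13152)·512/343 + (-1331/23016)·(-343/1331) + 29/24·1 = 1/4 ✓
b·(c∘Ac): (-1331/23016)·6713/23958 + 29/24·61/522 = 1/8 ✓
b·Ac²: (-1331/23016)·(-548/1089) + 29/24·82/1827 = 1/12 ✓
b·A²c: 29/24·1/29 = 1/24 ✓; 4 stages ⇒ order 4.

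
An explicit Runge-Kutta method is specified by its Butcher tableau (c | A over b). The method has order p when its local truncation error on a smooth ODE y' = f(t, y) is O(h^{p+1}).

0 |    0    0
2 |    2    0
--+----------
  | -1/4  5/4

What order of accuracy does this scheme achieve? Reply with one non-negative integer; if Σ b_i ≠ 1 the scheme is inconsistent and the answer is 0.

b = (-1/4, 5/4)
c = (0, 2)
Σ b_i: (-1/4)·1 + 5/4·1 = 1 ✓
b·c: 5/4·2 = 5/2 ≠ 1/2 ⇒ order 1.

1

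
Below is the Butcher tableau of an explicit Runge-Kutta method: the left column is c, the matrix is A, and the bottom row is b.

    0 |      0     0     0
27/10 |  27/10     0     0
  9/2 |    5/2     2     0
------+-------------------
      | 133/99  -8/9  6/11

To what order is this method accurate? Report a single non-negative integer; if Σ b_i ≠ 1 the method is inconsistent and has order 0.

b = (133/99, -8/9, 6/11)
c = (0, 27/10, 9/2)
Ac = (0, 0, 27/5)
Σ b_i: 133/99·1 + (-8/9)·1 + 6/11·1 = 1 ✓
b·c: (-8/9)·27/10 + 6/11·9/2 = 3/55 ≠ 1/2 ⇒ order 1.

1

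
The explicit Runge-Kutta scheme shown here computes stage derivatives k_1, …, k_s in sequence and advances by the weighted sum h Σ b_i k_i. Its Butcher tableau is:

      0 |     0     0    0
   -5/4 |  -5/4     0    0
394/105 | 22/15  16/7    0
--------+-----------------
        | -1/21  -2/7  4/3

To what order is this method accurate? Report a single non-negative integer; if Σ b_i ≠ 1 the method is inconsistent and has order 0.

b = (-1/21, -2/7, 4/3)
c = (0, -5/4, 394/105)
Ac = (0, 0, -20/7)
Σ b_i: (-1/21)·1 + (-2/7)·1 + 4/3·1 = 1 ✓
b·c: (-2/7)·(-5/4) + 4/3·394/105 = 3377/630 ≠ 1/2 ⇒ order 1.

1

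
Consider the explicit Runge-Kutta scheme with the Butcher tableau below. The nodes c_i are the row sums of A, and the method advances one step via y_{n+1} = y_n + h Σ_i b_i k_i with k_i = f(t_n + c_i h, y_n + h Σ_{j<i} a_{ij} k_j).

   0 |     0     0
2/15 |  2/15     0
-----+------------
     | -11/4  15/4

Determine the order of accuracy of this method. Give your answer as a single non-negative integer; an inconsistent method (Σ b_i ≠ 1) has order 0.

b = (-11/4, 15/4)
c = (0, 2/15)
Σ b_i: (-11/4)·1 + 15/4·1 = 1 ✓
b·c: 15/4·2/15 = 1/2 ✓; 2 stages ⇒ order 2.

2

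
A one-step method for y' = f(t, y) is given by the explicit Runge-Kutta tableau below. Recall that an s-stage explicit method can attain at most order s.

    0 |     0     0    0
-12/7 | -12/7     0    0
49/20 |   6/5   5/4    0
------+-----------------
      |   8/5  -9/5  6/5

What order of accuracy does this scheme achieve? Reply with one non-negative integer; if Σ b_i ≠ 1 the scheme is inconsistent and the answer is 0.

1

b = (8/5, -9/5, 6/5)
c = (0, -12/7, 49/20)
Ac = (0, 0, -15/7)
Σ b_i: 8/5·1 + (-9/5)·1 + 6/5·1 = 1 ✓
b·c: (-9/5)·(-12/7) + 6/5·49/20 = 2109/350 ≠ 1/2 ⇒ order 1.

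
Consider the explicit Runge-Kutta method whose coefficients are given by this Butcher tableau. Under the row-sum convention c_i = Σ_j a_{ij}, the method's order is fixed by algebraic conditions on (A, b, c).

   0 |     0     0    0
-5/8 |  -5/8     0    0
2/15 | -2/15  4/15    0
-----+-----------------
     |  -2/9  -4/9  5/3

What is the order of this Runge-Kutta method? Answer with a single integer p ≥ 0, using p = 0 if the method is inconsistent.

b = (-2/9, -4/9, 5/3)
c = (0, -5/8, 2/15)
Ac = (0, 0, -1/6)
Σ b_i: (-2/9)·1 + (-4/9)·1 + 5/3·1 = 1 ✓
b·c: (-4/9)·(-5/8) + 5/3·2/15 = 1/2 ✓
b·c²: (-4/9)·25/64 + 5/3·4/225 = -311/2160 ≠ 1/3 ⇒ order 2.
b·Ac: 5/3·(-1/6) = -5/18 ≠ 1/6

2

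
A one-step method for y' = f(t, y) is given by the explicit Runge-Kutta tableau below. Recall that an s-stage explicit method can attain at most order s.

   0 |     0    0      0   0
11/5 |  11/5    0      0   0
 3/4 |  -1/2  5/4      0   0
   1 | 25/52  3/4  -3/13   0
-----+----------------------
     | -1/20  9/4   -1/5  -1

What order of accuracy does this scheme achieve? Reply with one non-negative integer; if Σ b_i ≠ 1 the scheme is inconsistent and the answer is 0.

b = (-1/20, 9/4, -1/5, -1)
c = (0, 11/5, 3/4, 1)
Ac = (0, 0, 11/4, 96/65)
Σ b_i: (-1/20)·1 + 9/4·1 + (-1/5)·1 + (-1)·1 = 1 ✓
b·c: 9/4·11/5 + (-1/5)·3/4 + (-1)·1 = 19/5 ≠ 1/2 ⇒ order 1.

1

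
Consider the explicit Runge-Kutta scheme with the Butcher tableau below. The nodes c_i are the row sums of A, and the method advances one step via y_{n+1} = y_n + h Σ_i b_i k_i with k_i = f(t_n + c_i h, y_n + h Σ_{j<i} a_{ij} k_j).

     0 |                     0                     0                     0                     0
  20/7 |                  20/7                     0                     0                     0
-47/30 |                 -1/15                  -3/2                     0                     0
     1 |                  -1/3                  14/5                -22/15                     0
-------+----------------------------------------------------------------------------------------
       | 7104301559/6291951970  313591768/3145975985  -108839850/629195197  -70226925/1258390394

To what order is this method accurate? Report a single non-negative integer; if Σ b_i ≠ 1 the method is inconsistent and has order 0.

3

b = (7104301559/6291951970, 313591768/3145975985, -108839850/629195197, -70226925/1258390394)
c = (0, 20/7, -47/30, 1)
Ac = (0, 0, -30/7, 2317/225)
Σ b_i: 7104301559/6291951970·1 + 313591768/3145975985·1 + (-108839850/629195197)·1 + (-70226925/1258390394)·1 = 1 ✓
b·c: 313591768/3145975985·20/7 + (-108839850/629195197)·(-47/30) + (-70226925/1258390394)·1 = 1/2 ✓
b·c²: 313591768/3145975985·400/49 + (-108839850/629195197)·2209/900 + (-70226925/1258390394)·1 = 1/3 ✓
b·Ac: (-108839850/629195197)·(-30/7) + (-70226925/1258390394)·2317/225 = 1/6 ✓
b·c³: 313591768/3145975985·8000/343 + (-108839850/629195197)·(-103823/27000) + (-70226925/1258390394)·1 = 2326245708089/792785948220 ≠ 1/4 ⇒ order 3.
b·(c∘Ac): (-108839850/629195197)·47/7 + (-70226925/1258390394)·2317/225 = -6554234903/3775171182 ≠ 1/8
b·Ac²: (-108839850/629195197)·(-600/49) + (-70226925/1258390394)·909907/47250 = 827243791387/792785948220 ≠ 1/12
b·A²c: (-70226925/1258390394)·44/7 = -1544992350/4404366379 ≠ 1/24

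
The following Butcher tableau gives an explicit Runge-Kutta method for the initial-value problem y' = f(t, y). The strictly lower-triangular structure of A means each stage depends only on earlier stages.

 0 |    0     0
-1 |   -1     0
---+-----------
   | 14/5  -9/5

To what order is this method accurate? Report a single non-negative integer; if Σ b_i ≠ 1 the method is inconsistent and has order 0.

b = (14/5, -9/5)
c = (0, -1)
Σ b_i: 14/5·1 + (-9/5)·1 = 1 ✓
b·c: (-9/5)·(-1) = 9/5 ≠ 1/2 ⇒ order 1.

1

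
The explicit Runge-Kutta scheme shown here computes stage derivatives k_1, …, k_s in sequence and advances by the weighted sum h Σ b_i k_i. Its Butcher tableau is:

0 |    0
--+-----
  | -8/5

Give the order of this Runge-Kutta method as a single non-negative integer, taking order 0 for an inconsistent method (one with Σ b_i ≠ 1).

0

b = (-8/5)
c = (0)
Σ b_i: (-8/5)·1 = -8/5 ≠ 1 ⇒ order 0.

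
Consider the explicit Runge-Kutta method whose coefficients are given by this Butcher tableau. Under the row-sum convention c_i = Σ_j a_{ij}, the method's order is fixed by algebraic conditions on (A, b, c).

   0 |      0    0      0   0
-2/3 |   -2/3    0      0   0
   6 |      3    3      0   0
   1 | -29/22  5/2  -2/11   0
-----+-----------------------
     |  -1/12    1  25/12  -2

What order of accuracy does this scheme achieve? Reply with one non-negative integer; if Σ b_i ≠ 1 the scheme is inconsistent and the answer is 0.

1

b = (-1/12, 1, 25/12, -2)
c = (0, -2/3, 6, 1)
Ac = (0, 0, -2, -91/33)
Σ b_i: (-1/12)·1 + 1·1 + 25/12·1 + (-2)·1 = 1 ✓
b·c: 1·(-2/3) + 25/12·6 + (-2)·1 = 59/6 ≠ 1/2 ⇒ order 1.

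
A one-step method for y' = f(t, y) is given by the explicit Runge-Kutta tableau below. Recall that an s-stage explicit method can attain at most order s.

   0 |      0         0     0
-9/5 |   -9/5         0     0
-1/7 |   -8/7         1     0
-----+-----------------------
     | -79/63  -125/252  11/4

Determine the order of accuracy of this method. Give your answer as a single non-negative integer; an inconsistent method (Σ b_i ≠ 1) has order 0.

b = (-79/63, -125/252, 11/4)
c = (0, -9/5, -1/7)
Ac = (0, 0, -9/5)
Σ b_i: (-79/63)·1 + (-125/252)·1 + 11/4·1 = 1 ✓
b·c: (-125/252)·(-9/5) + 11/4·(-1/7) = 1/2 ✓
b·c²: (-125/252)·81/25 + 11/4·1/49 = -76/49 ≠ 1/3 ⇒ order 2.
b·Ac: 11/4·(-9/5) = -99/20 ≠ 1/6

2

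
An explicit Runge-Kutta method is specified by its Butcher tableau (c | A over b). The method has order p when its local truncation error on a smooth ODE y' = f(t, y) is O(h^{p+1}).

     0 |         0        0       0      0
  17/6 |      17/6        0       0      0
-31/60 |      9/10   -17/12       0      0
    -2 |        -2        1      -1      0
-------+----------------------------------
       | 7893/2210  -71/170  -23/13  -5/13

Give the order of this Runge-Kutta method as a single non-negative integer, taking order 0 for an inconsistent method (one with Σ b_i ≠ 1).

b = (7893/2210, -71/170, -23/13, -5/13)
c = (0, 17/6, -31/60, -2)
Ac = (0, 0, -289/72, 67/20)
Σ b_i: 7893/2210·1 + (-71/170)·1 + (-23/13)·1 + (-5/13)·1 = 1 ✓
b·c: (-71/170)·17/6 + (-23/13)·(-31/60) + (-5/13)·(-2) = 1/2 ✓
b·c²: (-71/170)·289/36 + (-23/13)·961/3600 + (-5/13)·4 = -83671/15600 ≠ 1/3 ⇒ order 2.
b·Ac: (-23/13)·(-289/72) + (-5/13)·67/20 = 5441/936 ≠ 1/6

2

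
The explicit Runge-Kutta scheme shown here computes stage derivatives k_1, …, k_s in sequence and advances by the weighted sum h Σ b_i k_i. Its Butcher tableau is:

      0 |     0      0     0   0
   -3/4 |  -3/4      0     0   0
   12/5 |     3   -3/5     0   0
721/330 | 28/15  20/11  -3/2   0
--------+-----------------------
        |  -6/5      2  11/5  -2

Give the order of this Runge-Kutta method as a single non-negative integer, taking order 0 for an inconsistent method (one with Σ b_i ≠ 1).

b = (-6/5, 2, 11/5, -2)
c = (0, -3/4, 12/5, 721/330)
Ac = (0, 0, 9/20, -273/55)
Σ b_i: (-6/5)·1 + 2·1 + 11/5·1 + (-2)·1 = 1 ✓
b·c: 2·(-3/4) + 11/5·12/5 + (-2)·721/330 = -973/1650 ≠ 1/2 ⇒ order 1.

1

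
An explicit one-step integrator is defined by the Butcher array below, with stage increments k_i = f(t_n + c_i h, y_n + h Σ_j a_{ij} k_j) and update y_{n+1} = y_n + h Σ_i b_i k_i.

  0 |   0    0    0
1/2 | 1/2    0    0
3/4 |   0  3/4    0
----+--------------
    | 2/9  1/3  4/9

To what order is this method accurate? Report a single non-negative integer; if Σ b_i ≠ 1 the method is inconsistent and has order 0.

b = (2/9, 1/3, 4/9)
c = (0, 1/2, 3/4)
Ac = (0, 0, 3/8)
Σ b_i: 2/9·1 + 1/3·1 + 4/9·1 = 1 ✓
b·c: 1/3·1/2 + 4/9·3/4 = 1/2 ✓
b·c²: 1/3·1/4 + 4/9·9/16 = 1/3 ✓
b·Ac: 4/9·3/8 = 1/6 ✓; 3 stages ⇒ order 3.

3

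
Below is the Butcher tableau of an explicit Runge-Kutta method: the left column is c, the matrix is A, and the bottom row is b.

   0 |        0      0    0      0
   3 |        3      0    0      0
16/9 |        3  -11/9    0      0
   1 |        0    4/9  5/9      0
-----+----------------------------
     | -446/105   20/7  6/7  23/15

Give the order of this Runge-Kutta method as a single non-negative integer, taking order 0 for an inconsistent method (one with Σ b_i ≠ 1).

b = (-446/105, 20/7, 6/7, 23/15)
c = (0, 3, 16/9, 1)
Ac = (0, 0, -11/3, 188/81)
Σ b_i: (-446/105)·1 + 20/7·1 + 6/7·1 + 23/15·1 = 1 ✓
b·c: 20/7·3 + 6/7·16/9 + 23/15·1 = 407/35 ≠ 1/2 ⇒ order 1.

1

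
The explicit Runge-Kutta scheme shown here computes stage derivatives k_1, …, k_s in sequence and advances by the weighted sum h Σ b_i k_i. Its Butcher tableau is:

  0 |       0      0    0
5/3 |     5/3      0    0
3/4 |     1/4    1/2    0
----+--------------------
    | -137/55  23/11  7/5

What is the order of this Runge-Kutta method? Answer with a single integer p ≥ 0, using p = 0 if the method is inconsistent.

b = (-137/55, 23/11, 7/5)
c = (0, 5/3, 3/4)
Ac = (0, 0, 5/6)
Σ b_i: (-137/55)·1 + 23/11·1 + 7/5·1 = 1 ✓
b·c: 23/11·5/3 + 7/5·3/4 = 2993/660 ≠ 1/2 ⇒ order 1.

1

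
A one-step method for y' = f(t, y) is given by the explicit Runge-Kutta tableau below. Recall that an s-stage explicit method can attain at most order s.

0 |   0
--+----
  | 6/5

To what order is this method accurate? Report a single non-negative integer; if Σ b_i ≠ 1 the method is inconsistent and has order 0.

b = (6/5)
c = (0)
Σ b_i: 6/5·1 = 6/5 ≠ 1 ⇒ order 0.

0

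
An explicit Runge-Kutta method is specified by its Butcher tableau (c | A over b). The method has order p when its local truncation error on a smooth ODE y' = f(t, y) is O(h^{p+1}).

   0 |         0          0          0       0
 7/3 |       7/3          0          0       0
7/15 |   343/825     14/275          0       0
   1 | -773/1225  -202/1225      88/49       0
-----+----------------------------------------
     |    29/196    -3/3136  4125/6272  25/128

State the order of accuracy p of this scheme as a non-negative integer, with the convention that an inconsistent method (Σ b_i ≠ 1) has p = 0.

4

b = (29/196, -3/3136, 4125/6272, 25/128)
c = (0, 7/3, 7/15, 1)
Ac = (0, 0, 98/825, 34/75)
Σ b_i: 29/196·1 + (-3/3136)·1 + 4125/6272·1 + 25/128·1 = 1 ✓
b·c: (-3/3136)·7/3 + 4125/6272·7/15 + 25/128·1 = 1/2 ✓
b·c²: (-3/3136)·49/9 + 4125/6272·49/225 + 25/128·1 = 1/3 ✓
b·Ac: 4125/6272·98/825 + 25/128·34/75 = 1/6 ✓
b·c³: (-3/3136)·343/27 + 4125/6272·343/3375 + 25/128·1 = 1/4 ✓
b·(c∘Ac): 4125/6272·686/12375 + 25/128·34/75 = 1/8 ✓
b·Ac²: 4125/6272·686/2475 + 25/128·(-38/75) = 1/12 ✓
b·A²c: 25/128·16/75 = 1/24 ✓; 4 stages ⇒ order 4.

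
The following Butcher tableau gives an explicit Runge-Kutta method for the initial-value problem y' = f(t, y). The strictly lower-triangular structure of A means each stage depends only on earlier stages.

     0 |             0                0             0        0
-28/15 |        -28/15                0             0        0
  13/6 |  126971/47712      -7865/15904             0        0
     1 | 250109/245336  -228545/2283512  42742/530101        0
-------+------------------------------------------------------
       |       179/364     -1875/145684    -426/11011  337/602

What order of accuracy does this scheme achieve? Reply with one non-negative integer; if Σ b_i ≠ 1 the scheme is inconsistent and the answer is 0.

4

b = (179/364, -1875/145684, -426/11011, 337/602)
c = (0, -28/15, 13/6, 1)
Ac = (0, 0, 1573/1704, 731/2022)
Σ b_i: 179/364·1 + (-1875/145684)·1 + (-426/11011)·1 + 337/602·1 = 1 ✓
b·c: (-1875/145684)·(-28/15) + (-426/11011)·13/6 + 337/602·1 = 1/2 ✓
b·c²: (-1875/145684)·784/225 + (-426/11011)·169/36 + 337/602·1 = 1/3 ✓
b·Ac: (-426/11011)·1573/1704 + 337/602·731/2022 = 1/6 ✓
b·c³: (-1875/145684)·(-21952/3375) + (-426/11011)·2197/216 + 337/602·1 = 1/4 ✓
b·(c∘Ac): (-426/11011)·20449/10224 + 337/602·731/2022 = 1/8 ✓
b·Ac²: (-426/11011)·(-11011/6390) + 337/602·301/10110 = 1/12 ✓
b·A²c: 337/602·301/4044 = 1/24 ✓; 4 stages ⇒ order 4.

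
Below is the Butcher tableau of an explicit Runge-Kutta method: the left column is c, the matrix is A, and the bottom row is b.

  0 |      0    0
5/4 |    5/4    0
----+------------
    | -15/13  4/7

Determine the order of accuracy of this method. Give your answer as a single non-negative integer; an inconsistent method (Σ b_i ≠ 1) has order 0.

b = (-15/13, 4/7)
c = (0, 5/4)
Σ b_i: (-15/13)·1 + 4/7·1 = -53/91 ≠ 1 ⇒ order 0.

0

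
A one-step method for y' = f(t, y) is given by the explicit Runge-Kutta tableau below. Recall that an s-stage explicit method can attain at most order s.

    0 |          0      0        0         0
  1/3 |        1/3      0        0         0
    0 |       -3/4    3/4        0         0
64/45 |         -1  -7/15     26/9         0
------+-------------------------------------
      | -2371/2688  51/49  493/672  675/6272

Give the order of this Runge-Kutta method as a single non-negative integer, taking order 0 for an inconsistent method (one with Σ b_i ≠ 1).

3

b = (-2371/2688, 51/49, 493/672, 675/6272)
c = (0, 1/3, 0, 64/45)
Ac = (0, 0, 1/4, -7/45)
Σ b_i: (-2371/2688)·1 + 51/49·1 + 493/672·1 + 675/6272·1 = 1 ✓
b·c: 51/49·1/3 + 675/6272·64/45 = 1/2 ✓
b·c²: 51/49·1/9 + 675/6272·4096/2025 = 1/3 ✓
b·Ac: 493/672·1/4 + 675/6272·(-7/45) = 1/6 ✓
b·c³: 51/49·1/27 + 675/6272·262144/91125 = 47/135 ≠ 1/4 ⇒ order 3.
b·(c∘Ac): 675/6272·(-448/2025) = -1/42 ≠ 1/8
b·Ac²: 493/672·1/12 + 675/6272·(-7/135) = 1/18 ≠ 1/12
b·A²c: 675/6272·13/18 = 975/12544 ≠ 1/24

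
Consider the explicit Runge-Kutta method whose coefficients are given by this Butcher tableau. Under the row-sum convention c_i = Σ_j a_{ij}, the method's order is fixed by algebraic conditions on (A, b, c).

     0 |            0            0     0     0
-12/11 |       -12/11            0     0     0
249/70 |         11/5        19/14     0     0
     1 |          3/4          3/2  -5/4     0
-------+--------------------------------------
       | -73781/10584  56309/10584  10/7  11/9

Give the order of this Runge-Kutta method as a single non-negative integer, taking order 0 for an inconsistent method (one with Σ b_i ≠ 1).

b = (-73781/10584, 56309/10584, 10/7, 11/9)
c = (0, -12/11, 249/70, 1)
Ac = (0, 0, -114/77, -3747/616)
Σ b_i: (-73781/10584)·1 + 56309/10584·1 + 10/7·1 + 11/9·1 = 1 ✓
b·c: 56309/10584·(-12/11) + 10/7·249/70 + 11/9·1 = 1/2 ✓
b·c²: 56309/10584·144/121 + 10/7·62001/4900 + 11/9·1 = 8703109/339570 ≠ 1/3 ⇒ order 2.
b·Ac: 10/7·(-114/77) + 11/9·(-3747/616) = -123533/12936 ≠ 1/6

2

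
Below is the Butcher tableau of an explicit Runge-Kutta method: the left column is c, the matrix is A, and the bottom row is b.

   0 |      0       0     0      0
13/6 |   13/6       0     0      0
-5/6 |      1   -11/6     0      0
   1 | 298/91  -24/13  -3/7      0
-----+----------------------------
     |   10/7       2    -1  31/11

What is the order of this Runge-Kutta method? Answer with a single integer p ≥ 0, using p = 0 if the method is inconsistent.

0

b = (10/7, 2, -1, 31/11)
c = (0, 13/6, -5/6, 1)
Ac = (0, 0, -143/36, -51/14)
Σ b_i: 10/7·1 + 2·1 + (-1)·1 + 31/11·1 = 404/77 ≠ 1 ⇒ order 0.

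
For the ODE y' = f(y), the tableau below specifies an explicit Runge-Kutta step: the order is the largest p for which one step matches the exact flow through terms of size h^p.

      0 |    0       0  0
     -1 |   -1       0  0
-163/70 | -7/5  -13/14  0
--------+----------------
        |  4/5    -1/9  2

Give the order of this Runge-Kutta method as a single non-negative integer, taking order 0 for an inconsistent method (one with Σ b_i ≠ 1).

0

b = (4/5, -1/9, 2)
c = (0, -1, -163/70)
Ac = (0, 0, 13/14)
Σ b_i: 4/5·1 + (-1/9)·1 + 2·1 = 121/45 ≠ 1 ⇒ order 0.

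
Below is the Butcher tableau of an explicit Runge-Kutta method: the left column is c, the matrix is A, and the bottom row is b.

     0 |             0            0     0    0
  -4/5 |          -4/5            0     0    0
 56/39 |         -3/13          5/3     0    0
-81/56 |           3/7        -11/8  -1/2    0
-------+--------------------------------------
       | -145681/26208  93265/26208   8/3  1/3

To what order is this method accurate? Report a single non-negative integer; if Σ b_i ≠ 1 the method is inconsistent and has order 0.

b = (-145681/26208, 93265/26208, 8/3, 1/3)
c = (0, -4/5, 56/39, -81/56)
Ac = (0, 0, -4/3, 149/390)
Σ b_i: (-145681/26208)·1 + 93265/26208·1 + 8/3·1 + 1/3·1 = 1 ✓
b·c: 93265/26208·(-4/5) + 8/3·56/39 + 1/3·(-81/56) = 1/2 ✓
b·c²: 93265/26208·16/25 + 8/3·3136/1521 + 1/3·6561/3136 = 606228853/71547840 ≠ 1/3 ⇒ order 2.
b·Ac: 8/3·(-4/3) + 1/3·149/390 = -1337/390 ≠ 1/6

2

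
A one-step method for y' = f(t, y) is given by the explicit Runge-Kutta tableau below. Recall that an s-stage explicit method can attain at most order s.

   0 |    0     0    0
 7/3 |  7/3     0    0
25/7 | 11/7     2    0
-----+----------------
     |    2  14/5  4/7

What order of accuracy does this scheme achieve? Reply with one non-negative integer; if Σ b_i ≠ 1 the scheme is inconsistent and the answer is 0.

b = (2, 14/5, 4/7)
c = (0, 7/3, 25/7)
Ac = (0, 0, 14/3)
Σ b_i: 2·1 + 14/5·1 + 4/7·1 = 188/35 ≠ 1 ⇒ order 0.

0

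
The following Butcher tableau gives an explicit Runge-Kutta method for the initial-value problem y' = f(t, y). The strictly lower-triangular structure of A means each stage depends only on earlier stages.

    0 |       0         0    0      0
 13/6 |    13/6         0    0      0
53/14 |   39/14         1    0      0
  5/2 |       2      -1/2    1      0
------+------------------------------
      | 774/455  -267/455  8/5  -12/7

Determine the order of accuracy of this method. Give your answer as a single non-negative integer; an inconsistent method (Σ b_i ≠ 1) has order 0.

b = (774/455, -267/455, 8/5, -12/7)
c = (0, 13/6, 53/14, 5/2)
Ac = (0, 0, 13/6, 227/84)
Σ b_i: 774/455·1 + (-267/455)·1 + 8/5·1 + (-12/7)·1 = 1 ✓
b·c: (-267/455)·13/6 + 8/5·53/14 + (-12/7)·5/2 = 1/2 ✓
b·c²: (-267/455)·169/36 + 8/5·2809/196 + (-12/7)·25/4 = 27817/2940 ≠ 1/3 ⇒ order 2.
b·Ac: 8/5·13/6 + (-12/7)·227/84 = -857/735 ≠ 1/6

2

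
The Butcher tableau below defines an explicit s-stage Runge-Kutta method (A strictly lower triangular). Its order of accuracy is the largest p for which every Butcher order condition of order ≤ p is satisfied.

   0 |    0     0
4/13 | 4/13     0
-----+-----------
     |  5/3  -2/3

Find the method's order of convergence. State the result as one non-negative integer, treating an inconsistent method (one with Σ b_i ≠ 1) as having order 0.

b = (5/3, -2/3)
c = (0, 4/13)
Σ b_i: 5/3·1 + (-2/3)·1 = 1 ✓
b·c: (-2/3)·4/13 = -8/39 ≠ 1/2 ⇒ order 1.

1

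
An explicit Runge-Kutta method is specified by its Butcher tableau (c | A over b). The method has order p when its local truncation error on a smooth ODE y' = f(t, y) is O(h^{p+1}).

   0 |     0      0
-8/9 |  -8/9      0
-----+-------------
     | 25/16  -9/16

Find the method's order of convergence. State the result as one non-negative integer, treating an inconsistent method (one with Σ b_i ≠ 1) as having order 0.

2

b = (25/16, -9/16)
c = (0, -8/9)
Σ b_i: 25/16·1 + (-9/16)·1 = 1 ✓
b·c: (-9/16)·(-8/9) = 1/2 ✓; 2 stages ⇒ order 2.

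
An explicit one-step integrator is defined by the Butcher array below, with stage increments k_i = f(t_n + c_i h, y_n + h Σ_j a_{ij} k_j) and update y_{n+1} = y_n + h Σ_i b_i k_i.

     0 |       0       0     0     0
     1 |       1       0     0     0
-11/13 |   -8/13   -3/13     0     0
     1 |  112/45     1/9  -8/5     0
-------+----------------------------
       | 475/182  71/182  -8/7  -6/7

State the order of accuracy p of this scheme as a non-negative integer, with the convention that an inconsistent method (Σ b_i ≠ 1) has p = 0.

b = (475/182, 71/182, -8/7, -6/7)
c = (0, 1, -11/13, 1)
Ac = (0, 0, -3/13, 857/585)
Σ b_i: 475/182·1 + 71/182·1 + (-8/7)·1 + (-6/7)·1 = 1 ✓
b·c: 71/182·1 + (-8/7)·(-11/13) + (-6/7)·1 = 1/2 ✓
b·c²: 71/182·1 + (-8/7)·121/169 + (-6/7)·1 = -3041/2366 ≠ 1/3 ⇒ order 2.
b·Ac: (-8/7)·(-3/13) + (-6/7)·857/585 = -1354/1365 ≠ 1/6

2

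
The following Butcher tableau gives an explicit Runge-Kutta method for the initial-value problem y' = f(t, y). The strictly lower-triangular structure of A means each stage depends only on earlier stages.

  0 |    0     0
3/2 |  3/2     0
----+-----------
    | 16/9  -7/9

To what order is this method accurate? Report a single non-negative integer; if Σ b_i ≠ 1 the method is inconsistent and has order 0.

1

b = (16/9, -7/9)
c = (0, 3/2)
Σ b_i: 16/9·1 + (-7/9)·1 = 1 ✓
b·c: (-7/9)·3/2 = -7/6 ≠ 1/2 ⇒ order 1.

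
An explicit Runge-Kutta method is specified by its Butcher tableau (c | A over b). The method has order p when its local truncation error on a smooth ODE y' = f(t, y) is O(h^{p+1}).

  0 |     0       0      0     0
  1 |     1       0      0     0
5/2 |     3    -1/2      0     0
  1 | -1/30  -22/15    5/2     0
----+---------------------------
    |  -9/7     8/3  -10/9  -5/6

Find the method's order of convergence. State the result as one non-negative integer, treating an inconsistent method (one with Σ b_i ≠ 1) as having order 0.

b = (-9/7, 8/3, -10/9, -5/6)
c = (0, 1, 5/2, 1)
Ac = (0, 0, -1/2, 287/60)
Σ b_i: (-9/7)·1 + 8/3·1 + (-10/9)·1 + (-5/6)·1 = -71/126 ≠ 1 ⇒ order 0.

0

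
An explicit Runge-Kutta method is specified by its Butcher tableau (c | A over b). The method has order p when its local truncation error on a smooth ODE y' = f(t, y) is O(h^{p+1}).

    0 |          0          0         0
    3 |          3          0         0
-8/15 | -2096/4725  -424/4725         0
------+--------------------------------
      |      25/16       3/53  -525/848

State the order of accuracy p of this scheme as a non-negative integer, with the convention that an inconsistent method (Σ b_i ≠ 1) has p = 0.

3

b = (25/16, 3/53, -525/848)
c = (0, 3, -8/15)
Ac = (0, 0, -424/1575)
Σ b_i: 25/16·1 + 3/53·1 + (-525/848)·1 = 1 ✓
b·c: 3/53·3 + (-525/848)·(-8/15) = 1/2 ✓
b·c²: 3/53·9 + (-525/848)·64/225 = 1/3 ✓
b·Ac: (-525/848)·(-424/1575) = 1/6 ✓; 3 stages ⇒ order 3.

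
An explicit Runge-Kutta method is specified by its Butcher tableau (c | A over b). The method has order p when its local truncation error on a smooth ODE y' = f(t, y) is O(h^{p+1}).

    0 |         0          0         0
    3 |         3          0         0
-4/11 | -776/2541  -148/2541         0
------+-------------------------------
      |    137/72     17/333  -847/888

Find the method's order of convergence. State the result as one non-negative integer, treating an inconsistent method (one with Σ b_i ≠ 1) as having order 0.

3

b = (137/72, 17/333, -847/888)
c = (0, 3, -4/11)
Ac = (0, 0, -148/847)
Σ b_i: 137/72·1 + 17/333·1 + (-847/888)·1 = 1 ✓
b·c: 17/333·3 + (-847/888)·(-4/11) = 1/2 ✓
b·c²: 17/333·9 + (-847/888)·16/121 = 1/3 ✓
b·Ac: (-847/888)·(-148/847) = 1/6 ✓; 3 stages ⇒ order 3.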